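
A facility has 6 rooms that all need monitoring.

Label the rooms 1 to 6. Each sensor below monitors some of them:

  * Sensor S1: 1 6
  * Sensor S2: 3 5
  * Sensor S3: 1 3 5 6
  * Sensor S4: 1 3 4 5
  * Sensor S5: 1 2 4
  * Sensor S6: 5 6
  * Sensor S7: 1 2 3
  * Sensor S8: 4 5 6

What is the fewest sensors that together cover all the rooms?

Take {S3, S5}. Their union is {1, 2, 3, 4, 5, 6}, which is all 6 rooms.
No single sensor has all 6 rooms (the largest, S3, has 4), so 2 is optimal.

2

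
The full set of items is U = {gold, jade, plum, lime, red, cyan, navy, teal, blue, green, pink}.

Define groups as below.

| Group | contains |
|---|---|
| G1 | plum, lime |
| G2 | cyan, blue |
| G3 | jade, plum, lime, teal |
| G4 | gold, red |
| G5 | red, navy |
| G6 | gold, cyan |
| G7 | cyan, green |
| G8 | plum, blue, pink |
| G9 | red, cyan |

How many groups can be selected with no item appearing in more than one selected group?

G1, G5, G7 are pairwise disjoint (G1={plum,lime}; G5={red,navy}; G7={cyan,green}).
Every remaining group overlaps one of these, and no 4 of the listed groups are pairwise disjoint, so 3 is the maximum.

3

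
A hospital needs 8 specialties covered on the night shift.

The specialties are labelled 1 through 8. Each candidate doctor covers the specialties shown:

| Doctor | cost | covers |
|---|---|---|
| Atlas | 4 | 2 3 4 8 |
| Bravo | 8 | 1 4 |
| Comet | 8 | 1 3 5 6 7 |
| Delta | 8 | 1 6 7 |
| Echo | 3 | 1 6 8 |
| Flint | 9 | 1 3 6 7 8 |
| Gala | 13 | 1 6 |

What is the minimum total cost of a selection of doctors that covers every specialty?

Atlas, Comet together cover every specialty (Atlas ∪ Comet = {1, 2, 3, 4, 5, 6, 7, 8}); total cost 4 + 8 = 12.
The greedy pick Atlas, Echo, Comet costs 15; no covering selection beats 12.

12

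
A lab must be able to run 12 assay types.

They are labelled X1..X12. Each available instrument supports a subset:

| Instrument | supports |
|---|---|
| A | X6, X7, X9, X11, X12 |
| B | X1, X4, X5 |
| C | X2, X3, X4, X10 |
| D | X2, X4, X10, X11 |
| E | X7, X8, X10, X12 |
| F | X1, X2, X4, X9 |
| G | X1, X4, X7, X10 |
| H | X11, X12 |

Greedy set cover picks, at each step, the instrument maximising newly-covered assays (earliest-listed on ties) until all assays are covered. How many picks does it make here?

4

Greedy: pick A (covers 5 new) → pick C (covers 4 new) → pick B (covers 2 new) → pick E (covers 1 new). Total picks: 4.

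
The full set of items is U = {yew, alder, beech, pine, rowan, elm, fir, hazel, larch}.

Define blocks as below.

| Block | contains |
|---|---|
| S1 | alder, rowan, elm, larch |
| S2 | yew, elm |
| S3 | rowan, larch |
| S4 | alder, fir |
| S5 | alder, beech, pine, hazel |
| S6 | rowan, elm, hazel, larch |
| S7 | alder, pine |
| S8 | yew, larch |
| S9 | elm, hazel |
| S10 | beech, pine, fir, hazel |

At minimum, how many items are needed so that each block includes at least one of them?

The 4 items {alder, beech, elm, larch} hit every block.
No choice of 3 items meets every block, so 4 is the minimum.

4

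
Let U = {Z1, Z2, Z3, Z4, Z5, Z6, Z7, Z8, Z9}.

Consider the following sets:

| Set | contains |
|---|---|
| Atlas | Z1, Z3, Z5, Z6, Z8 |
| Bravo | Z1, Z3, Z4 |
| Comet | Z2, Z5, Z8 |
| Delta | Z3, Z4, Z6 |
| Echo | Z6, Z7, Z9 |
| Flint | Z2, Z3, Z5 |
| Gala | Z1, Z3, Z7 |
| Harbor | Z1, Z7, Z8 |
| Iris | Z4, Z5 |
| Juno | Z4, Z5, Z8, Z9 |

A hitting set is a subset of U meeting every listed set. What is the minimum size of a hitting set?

H = {Z1, Z5, Z6} meets every set (each contains at least one member of H), and |H| = 3.
The sets Bravo, Comet, Echo are pairwise disjoint, so any hitting set needs a separate item for each — at least 3. Hence 3 is optimal.

3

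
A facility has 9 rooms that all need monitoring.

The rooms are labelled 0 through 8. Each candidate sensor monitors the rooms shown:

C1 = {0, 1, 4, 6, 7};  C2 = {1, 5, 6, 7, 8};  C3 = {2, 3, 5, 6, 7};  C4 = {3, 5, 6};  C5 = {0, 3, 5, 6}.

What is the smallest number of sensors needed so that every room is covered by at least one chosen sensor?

C1 and C2 and C3 together: C1 ∪ C2 ∪ C3 = {0, 1, 2, 3, 4, 5, 6, 7, 8} — every room is covered.
Only C3 contains 2, so C3 is forced; the remaining 4 rooms need at least 2 more sensors (each remaining sensor adds at most 3) — so at least 3 sensors are needed, and 3 is optimal.

3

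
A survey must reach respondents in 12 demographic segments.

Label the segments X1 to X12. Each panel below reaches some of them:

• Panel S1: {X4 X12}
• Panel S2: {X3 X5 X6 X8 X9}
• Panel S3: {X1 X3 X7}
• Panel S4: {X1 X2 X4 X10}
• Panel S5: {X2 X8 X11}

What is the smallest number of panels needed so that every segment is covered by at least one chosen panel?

5

S1 and S2 and S3 and S4 and S5 together: S1 ∪ S2 ∪ S3 ∪ S4 ∪ S5 = {X1, X2, X3, X4, X5, X6, X7, X8, X9, X10, X11, X12} — every segment is covered.
No 4 of the 5 panels cover everything (all 5 combinations miss at least one segment), so 5 is optimal.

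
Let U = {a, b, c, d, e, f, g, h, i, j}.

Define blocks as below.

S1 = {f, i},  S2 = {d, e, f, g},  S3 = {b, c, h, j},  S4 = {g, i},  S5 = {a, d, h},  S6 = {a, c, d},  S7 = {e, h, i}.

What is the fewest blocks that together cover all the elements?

4

Take {S2, S3, S4, S5}. Their union is {a, b, c, d, e, f, g, h, i, j}, which is all 10 elements.
No 3 of the 7 blocks cover everything (all 35 combinations miss at least one element), so 4 is optimal.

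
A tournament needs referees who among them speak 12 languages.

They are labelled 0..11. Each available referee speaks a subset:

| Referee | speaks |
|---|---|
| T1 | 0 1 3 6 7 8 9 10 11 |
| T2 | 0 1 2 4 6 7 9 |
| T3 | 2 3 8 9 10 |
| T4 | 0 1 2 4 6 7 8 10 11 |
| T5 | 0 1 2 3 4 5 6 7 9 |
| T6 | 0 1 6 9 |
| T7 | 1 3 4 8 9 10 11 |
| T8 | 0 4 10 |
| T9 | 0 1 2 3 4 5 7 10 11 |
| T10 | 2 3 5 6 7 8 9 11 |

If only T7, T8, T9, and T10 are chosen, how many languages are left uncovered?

0

Union of T7, T8, T9, T10 = {0, 1, 2, 3, 4, 5, 6, 7, 8, 9, 10, 11} — that's every language, so 0 are uncovered.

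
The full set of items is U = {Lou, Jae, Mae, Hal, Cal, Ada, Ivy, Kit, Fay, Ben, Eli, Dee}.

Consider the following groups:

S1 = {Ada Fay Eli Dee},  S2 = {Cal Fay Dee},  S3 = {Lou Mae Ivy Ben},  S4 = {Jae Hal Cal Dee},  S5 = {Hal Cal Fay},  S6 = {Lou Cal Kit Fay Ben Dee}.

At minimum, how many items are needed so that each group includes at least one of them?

Take H = {Cal, Ada, Ivy}. Each listed group contains at least one of these, so H is a hitting set of size 3.
No choice of 2 items meets every group, so 3 is the minimum.

3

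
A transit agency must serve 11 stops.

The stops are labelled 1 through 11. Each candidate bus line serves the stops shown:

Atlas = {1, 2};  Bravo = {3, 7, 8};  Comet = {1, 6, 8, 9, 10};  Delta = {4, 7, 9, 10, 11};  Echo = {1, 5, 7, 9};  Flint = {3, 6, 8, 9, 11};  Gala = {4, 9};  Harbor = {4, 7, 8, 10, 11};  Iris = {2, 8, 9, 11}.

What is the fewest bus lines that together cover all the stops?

Atlas and Delta and Echo and Flint together: Atlas ∪ Delta ∪ Echo ∪ Flint = {1, 2, 3, 4, 5, 6, 7, 8, 9, 10, 11} — every stop is covered.
No 3 of the 9 bus lines cover everything (all 84 combinations miss at least one stop), so 4 is optimal.

4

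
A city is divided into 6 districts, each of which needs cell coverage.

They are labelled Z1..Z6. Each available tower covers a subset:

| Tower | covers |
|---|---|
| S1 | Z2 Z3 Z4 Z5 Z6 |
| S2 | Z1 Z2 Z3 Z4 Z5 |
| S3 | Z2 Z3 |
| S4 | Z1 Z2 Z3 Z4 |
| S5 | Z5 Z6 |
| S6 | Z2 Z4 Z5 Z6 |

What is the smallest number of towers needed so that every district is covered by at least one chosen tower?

S1 and S2 together: S1 ∪ S2 = {Z1, Z2, Z3, Z4, Z5, Z6} — every district is covered.
No single tower has all 6 districts (the largest, S1, has 5), so 2 is optimal.

2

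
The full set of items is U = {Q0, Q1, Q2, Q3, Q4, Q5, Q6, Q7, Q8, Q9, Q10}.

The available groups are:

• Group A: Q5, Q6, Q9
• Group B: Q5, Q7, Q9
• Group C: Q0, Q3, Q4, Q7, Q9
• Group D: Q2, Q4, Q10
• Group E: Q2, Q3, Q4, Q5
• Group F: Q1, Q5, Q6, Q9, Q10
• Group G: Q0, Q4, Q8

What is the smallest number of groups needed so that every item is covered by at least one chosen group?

4

Take {B, E, F, G}. Their union is {Q0, Q1, Q2, Q3, Q4, Q5, Q6, Q7, Q8, Q9, Q10}, which is all 11 items.
No 3 of the 7 groups cover everything (all 35 combinations miss at least one item), so 4 is optimal.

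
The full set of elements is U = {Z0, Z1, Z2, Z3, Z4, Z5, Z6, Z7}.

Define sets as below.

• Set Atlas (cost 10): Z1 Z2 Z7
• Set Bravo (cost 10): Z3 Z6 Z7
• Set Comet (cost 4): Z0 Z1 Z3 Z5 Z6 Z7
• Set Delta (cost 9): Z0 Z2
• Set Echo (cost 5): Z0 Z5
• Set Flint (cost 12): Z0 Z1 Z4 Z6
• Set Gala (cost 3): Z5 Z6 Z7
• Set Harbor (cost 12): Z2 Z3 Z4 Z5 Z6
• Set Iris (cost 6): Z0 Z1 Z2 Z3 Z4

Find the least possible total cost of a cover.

9

Gala, Iris together cover every element (Gala ∪ Iris = {Z0, Z1, Z2, Z3, Z4, Z5, Z6, Z7}); total cost 3 + 6 = 9.
The greedy pick Comet, Iris costs 10; no covering selection beats 9.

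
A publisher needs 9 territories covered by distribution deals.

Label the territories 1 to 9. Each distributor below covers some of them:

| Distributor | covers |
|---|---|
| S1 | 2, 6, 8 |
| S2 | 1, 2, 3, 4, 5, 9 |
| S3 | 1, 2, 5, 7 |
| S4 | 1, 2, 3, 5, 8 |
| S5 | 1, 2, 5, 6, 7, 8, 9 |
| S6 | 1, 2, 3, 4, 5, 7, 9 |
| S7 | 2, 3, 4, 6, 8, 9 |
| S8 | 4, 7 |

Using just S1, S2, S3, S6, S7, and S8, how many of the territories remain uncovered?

Union of S1, S2, S3, S6, S7, S8 = {1, 2, 3, 4, 5, 6, 7, 8, 9} — that's every territory, so 0 are uncovered.

0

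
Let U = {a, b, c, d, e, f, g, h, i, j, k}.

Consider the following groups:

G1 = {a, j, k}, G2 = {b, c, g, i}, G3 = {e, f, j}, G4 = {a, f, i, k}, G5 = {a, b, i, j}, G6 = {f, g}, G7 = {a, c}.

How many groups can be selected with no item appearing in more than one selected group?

G1, G2 are pairwise disjoint (G1={a,j,k}; G2={b,c,g,i}).
Every remaining group overlaps one of these, and no 3 of the listed groups are pairwise disjoint, so 2 is the maximum.

2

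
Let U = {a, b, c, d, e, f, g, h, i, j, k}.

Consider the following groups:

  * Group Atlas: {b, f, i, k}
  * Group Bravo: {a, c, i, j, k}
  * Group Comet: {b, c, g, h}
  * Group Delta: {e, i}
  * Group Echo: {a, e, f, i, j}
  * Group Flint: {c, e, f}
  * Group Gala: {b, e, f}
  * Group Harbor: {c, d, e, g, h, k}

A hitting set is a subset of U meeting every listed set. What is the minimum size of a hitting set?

3

T = {c, f, i} meets every group (each contains at least one member of T), and |T| = 3.
No choice of 2 items meets every group, so 3 is the minimum.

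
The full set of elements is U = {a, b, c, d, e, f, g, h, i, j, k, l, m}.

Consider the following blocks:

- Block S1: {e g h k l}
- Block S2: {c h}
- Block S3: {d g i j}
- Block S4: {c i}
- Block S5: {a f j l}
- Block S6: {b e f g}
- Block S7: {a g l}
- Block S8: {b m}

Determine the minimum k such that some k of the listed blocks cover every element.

5

Take {S1, S3, S4, S5, S8}. Their union is {a, b, c, d, e, f, g, h, i, j, k, l, m}, which is all 13 elements.
No 4 of the 8 blocks cover everything (all 70 combinations miss at least one element), so 5 is optimal.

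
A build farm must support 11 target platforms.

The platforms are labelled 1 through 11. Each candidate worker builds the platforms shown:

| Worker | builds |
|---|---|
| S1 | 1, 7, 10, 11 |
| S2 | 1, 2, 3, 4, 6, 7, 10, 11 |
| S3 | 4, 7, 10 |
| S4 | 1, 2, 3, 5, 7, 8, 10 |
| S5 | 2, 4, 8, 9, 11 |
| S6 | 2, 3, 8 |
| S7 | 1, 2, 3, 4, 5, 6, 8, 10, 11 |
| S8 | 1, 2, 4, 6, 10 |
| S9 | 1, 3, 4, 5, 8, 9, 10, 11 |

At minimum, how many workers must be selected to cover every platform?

2

Take {S2, S9}. Their union is {1, 2, 3, 4, 5, 6, 7, 8, 9, 10, 11}, which is all 11 platforms.
No single worker has all 11 platforms (the largest, S7, has 9), so 2 is optimal.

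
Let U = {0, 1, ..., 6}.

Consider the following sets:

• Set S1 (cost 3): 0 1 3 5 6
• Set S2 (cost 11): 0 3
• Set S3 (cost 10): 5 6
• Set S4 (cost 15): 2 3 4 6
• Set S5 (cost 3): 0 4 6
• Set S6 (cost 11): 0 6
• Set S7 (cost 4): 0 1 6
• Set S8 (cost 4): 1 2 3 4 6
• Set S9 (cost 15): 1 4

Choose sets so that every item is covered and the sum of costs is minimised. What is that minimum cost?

S1, S8 together cover every item (S1 ∪ S8 = {0, 1, 2, 3, 4, 5, 6}); total cost 3 + 4 = 7.
No covering selection has total cost below 7.

7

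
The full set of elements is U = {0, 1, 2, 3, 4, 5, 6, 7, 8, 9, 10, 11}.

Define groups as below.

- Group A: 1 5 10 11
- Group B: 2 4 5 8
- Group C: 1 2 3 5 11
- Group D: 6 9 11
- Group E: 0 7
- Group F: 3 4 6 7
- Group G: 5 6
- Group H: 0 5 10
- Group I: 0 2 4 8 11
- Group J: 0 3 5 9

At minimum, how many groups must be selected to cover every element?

4

Take {A, B, F, J}. Their union is {0, 1, 2, 3, 4, 5, 6, 7, 8, 9, 10, 11}, which is all 12 elements.
No 3 of the 10 groups cover everything (all 120 combinations miss at least one element), so 4 is optimal.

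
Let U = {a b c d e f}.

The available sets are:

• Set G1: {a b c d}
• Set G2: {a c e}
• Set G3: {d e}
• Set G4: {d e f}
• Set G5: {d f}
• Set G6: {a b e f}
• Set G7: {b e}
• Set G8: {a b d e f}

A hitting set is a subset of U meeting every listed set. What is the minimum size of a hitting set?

Take H = {d, e}. Each listed set contains at least one of these, so H is a hitting set of size 2.
The sets G2, G5 are pairwise disjoint, so any hitting set needs a separate element for each — at least 2. Hence 2 is optimal.

2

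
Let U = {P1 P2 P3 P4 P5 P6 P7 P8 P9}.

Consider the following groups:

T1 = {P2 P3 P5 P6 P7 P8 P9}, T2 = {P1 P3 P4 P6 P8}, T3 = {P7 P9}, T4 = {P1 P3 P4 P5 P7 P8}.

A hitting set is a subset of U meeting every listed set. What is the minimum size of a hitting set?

H = {P3, P9} meets every group (each contains at least one member of H), and |H| = 2.
The groups T2, T3 are pairwise disjoint, so any hitting set needs a separate point for each — at least 2. Hence 2 is optimal.

2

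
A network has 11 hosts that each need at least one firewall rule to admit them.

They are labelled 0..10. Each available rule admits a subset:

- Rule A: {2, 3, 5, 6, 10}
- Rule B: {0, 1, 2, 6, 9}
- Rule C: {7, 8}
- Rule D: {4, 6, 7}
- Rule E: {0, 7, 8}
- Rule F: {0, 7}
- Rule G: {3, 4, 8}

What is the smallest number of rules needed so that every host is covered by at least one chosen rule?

4

Take {A, B, E, G}. Their union is {0, 1, 2, 3, 4, 5, 6, 7, 8, 9, 10}, which is all 11 hosts.
No 3 of the 7 rules cover everything (all 35 combinations miss at least one host), so 4 is optimal.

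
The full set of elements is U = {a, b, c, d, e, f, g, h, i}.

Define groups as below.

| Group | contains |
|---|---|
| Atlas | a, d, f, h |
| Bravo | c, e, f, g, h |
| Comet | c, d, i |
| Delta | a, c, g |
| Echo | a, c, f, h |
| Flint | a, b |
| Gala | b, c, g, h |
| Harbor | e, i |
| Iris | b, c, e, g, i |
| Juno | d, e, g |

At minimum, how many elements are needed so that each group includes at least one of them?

The 3 elements {a, g, i} hit every group.
No choice of 2 elements meets every group, so 3 is the minimum.

3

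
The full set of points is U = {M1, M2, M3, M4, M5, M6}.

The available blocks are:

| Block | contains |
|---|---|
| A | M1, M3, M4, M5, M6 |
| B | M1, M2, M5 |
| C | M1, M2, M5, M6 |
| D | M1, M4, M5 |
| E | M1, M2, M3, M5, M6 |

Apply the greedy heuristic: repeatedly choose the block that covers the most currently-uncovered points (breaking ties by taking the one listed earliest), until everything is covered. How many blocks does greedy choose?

2

Greedy: pick A (covers 5 new) → pick B (covers 1 new). Total picks: 2.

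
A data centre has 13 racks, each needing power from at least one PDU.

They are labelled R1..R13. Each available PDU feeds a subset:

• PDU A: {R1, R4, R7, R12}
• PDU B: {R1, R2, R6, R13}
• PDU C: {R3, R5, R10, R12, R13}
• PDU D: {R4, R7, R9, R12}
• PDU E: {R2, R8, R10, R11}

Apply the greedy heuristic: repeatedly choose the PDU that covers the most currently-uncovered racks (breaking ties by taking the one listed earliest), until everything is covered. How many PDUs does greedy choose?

Greedy: pick C (covers 5 new) → pick A (covers 3 new) → pick E (covers 3 new) → pick B (covers 1 new) → pick D (covers 1 new). Total picks: 5.
(The true minimum cover uses only 4 PDUs, so greedy is not optimal here.)

5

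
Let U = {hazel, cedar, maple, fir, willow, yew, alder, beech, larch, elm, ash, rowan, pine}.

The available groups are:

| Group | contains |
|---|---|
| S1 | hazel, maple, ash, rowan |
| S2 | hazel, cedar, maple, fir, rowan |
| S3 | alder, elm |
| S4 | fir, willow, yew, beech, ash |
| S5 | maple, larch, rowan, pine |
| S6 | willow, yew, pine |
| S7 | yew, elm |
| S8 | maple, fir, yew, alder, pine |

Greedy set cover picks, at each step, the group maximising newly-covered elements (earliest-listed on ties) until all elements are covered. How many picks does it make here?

4

Greedy: pick S2 (covers 5 new) → pick S4 (covers 4 new) → pick S3 (covers 2 new) → pick S5 (covers 2 new). Total picks: 4.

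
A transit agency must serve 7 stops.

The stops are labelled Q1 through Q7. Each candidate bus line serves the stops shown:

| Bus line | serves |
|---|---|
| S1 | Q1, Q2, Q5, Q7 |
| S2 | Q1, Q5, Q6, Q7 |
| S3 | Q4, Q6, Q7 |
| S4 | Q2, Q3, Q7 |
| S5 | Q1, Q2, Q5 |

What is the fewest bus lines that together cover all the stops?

3

Take {S3, S4, S5}. Their union is {Q1, Q2, Q3, Q4, Q5, Q6, Q7}, which is all 7 stops.
Only S4 contains Q3, so S4 is forced; the remaining 4 stops need at least 2 more bus lines (each remaining bus line adds at most 3) — so at least 3 bus lines are needed, and 3 is optimal.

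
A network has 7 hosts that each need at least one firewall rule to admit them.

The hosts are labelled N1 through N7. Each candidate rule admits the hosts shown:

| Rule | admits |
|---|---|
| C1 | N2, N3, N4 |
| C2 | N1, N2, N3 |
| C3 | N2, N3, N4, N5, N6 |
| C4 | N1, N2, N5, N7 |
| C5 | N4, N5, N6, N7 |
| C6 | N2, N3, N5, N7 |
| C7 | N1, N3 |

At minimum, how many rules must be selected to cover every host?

C3 and C4 together: C3 ∪ C4 = {N1, N2, N3, N4, N5, N6, N7} — every host is covered.
No single rule has all 7 hosts (the largest, C3, has 5), so 2 is optimal.

2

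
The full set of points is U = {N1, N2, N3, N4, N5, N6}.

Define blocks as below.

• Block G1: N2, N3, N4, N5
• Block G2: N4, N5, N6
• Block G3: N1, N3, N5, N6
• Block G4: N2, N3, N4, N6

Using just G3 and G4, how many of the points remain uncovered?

0

Union of G3, G4 = {N1, N2, N3, N4, N5, N6} — that's every point, so 0 are uncovered.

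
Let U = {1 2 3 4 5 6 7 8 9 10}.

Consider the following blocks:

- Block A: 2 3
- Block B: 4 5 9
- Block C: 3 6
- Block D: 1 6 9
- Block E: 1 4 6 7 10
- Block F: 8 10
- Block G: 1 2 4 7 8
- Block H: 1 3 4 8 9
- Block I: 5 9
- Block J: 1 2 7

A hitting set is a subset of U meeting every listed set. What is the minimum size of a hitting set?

4

The 4 items {2, 3, 9, 10} hit every block.
The blocks B, C, F, J are pairwise disjoint, so any hitting set needs a separate item for each — at least 4. Hence 4 is optimal.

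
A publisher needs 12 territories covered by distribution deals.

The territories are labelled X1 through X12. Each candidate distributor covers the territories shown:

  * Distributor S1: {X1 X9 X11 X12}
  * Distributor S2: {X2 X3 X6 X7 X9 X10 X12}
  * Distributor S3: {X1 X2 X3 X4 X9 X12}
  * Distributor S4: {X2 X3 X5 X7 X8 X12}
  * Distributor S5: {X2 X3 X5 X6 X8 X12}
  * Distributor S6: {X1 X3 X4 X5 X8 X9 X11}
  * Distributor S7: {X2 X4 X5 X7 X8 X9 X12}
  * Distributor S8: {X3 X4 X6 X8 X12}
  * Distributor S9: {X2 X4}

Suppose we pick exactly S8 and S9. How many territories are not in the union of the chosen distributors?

6

Union of S8, S9 = {X2, X3, X4, X6, X8, X12}.
Not covered: X1, X5, X7, X9, X10, X11 — 6 territories.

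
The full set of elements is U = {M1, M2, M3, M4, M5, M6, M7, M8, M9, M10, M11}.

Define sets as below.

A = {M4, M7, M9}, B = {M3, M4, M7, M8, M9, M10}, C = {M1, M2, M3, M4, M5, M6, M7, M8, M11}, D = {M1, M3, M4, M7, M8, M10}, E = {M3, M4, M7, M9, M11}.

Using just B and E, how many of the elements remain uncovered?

Union of B, E = {M3, M4, M7, M8, M9, M10, M11}.
Not covered: M1, M2, M5, M6 — 4 elements.

4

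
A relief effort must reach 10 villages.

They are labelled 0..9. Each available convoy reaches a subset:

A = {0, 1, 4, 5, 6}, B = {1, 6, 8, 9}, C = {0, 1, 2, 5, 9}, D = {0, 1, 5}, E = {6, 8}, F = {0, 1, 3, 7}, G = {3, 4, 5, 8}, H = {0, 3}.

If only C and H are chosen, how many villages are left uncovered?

Union of C, H = {0, 1, 2, 3, 5, 9}.
Not covered: 4, 6, 7, 8 — 4 villages.

4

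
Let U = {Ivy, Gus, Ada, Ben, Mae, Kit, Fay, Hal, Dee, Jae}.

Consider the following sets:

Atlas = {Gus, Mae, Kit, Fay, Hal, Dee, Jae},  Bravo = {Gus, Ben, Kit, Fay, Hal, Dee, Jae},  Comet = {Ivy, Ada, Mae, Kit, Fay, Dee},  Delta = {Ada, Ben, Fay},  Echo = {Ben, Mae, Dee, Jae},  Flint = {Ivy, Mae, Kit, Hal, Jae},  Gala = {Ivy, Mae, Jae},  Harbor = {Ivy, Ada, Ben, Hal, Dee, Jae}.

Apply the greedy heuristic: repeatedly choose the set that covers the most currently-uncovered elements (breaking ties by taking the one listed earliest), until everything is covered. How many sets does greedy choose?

2

Greedy: pick Atlas (covers 7 new) → pick Harbor (covers 3 new). Total picks: 2.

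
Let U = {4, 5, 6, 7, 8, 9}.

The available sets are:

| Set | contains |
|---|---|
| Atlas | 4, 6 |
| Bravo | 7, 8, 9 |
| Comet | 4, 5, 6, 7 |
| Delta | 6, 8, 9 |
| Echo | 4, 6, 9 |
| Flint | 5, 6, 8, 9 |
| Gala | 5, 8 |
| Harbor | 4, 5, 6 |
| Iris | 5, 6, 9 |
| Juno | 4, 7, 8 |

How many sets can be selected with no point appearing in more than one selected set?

Bravo, Harbor are pairwise disjoint (Bravo={7,8,9}; Harbor={4,5,6}).
Every remaining set overlaps one of these, and no 3 of the listed sets are pairwise disjoint, so 2 is the maximum.

2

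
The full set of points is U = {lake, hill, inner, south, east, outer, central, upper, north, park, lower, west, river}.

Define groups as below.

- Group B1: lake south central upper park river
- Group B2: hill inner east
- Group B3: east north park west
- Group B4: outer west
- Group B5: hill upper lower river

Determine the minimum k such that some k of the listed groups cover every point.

B1 and B2 and B3 and B4 and B5 together: B1 ∪ B2 ∪ B3 ∪ B4 ∪ B5 = {lake, hill, inner, south, east, outer, central, upper, north, park, lower, west, river} — every point is covered.
No 4 of the 5 groups cover everything (all 5 combinations miss at least one point), so 5 is optimal.

5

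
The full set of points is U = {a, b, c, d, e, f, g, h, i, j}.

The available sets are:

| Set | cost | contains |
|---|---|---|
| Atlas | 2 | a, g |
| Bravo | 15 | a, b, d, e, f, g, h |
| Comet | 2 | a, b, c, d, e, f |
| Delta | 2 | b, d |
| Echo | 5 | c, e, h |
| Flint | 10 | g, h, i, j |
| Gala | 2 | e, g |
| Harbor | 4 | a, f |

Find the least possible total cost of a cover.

12

Comet, Flint together cover every point (Comet ∪ Flint = {a, b, c, d, e, f, g, h, i, j}); total cost 2 + 10 = 12.
The greedy pick Comet, Atlas, Flint costs 14; no covering selection beats 12.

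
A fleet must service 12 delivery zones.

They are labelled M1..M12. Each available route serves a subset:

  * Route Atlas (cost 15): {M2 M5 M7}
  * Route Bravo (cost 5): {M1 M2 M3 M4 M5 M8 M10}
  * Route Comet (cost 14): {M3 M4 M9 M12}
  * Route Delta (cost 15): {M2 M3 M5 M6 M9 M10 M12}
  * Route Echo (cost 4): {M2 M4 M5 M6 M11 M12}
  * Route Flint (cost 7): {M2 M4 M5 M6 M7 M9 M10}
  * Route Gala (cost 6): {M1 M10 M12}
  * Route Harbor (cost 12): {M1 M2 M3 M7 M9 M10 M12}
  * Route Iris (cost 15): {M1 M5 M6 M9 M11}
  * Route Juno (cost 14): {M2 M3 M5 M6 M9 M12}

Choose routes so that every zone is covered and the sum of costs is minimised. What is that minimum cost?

16

Bravo, Echo, Flint together cover every zone (Bravo ∪ Echo ∪ Flint = {M1, M2, M3, M4, M5, M6, M7, M8, M9, M10, M11, M12}); total cost 5 + 4 + 7 = 16.
No covering selection has total cost below 16.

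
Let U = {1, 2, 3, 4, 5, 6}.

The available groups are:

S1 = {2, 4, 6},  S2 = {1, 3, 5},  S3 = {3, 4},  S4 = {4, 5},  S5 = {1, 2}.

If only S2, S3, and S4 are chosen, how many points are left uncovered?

2

Union of S2, S3, S4 = {1, 3, 4, 5}.
Not covered: 2, 6 — 2 points.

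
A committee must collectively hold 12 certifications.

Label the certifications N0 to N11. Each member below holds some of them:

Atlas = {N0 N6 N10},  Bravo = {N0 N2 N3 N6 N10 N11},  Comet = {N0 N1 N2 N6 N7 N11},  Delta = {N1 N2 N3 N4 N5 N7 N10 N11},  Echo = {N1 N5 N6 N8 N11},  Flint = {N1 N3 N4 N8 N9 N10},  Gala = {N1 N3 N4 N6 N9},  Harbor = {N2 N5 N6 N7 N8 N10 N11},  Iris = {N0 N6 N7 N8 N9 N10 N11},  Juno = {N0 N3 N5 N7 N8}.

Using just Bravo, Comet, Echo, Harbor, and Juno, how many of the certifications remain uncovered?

Union of Bravo, Comet, Echo, Harbor, Juno = {N0, N1, N2, N3, N5, N6, N7, N8, N10, N11}.
Not covered: N4, N9 — 2 certifications.

2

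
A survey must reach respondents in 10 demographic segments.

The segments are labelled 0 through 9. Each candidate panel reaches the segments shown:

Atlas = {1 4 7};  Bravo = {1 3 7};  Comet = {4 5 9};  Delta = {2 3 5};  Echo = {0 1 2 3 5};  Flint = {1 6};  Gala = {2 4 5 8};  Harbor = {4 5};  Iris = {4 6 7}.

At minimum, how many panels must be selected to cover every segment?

4

Take {Comet, Echo, Gala, Iris}. Their union is {0, 1, 2, 3, 4, 5, 6, 7, 8, 9}, which is all 10 segments.
No 3 of the 9 panels cover everything (all 84 combinations miss at least one segment), so 4 is optimal.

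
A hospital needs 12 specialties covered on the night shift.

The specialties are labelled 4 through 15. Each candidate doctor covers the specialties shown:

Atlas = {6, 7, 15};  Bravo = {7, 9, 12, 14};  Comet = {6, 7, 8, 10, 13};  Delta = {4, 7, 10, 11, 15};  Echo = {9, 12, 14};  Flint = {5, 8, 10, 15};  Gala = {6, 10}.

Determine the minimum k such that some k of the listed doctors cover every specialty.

4

Bravo and Comet and Delta and Flint together: Bravo ∪ Comet ∪ Delta ∪ Flint = {4, 5, 6, 7, 8, 9, 10, 11, 12, 13, 14, 15} — every specialty is covered.
Only Delta contains 4, so Delta is forced; the remaining 7 specialties need at least 3 more doctors (each remaining doctor adds at most 3) — so at least 4 doctors are needed, and 4 is optimal.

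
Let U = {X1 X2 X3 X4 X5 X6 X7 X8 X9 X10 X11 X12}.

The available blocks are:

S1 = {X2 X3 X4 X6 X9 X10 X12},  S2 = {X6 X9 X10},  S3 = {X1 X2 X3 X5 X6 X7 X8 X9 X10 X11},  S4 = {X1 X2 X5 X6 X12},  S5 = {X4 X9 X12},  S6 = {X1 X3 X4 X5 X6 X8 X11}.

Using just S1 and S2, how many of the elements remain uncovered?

Union of S1, S2 = {X2, X3, X4, X6, X9, X10, X12}.
Not covered: X1, X5, X7, X8, X11 — 5 elements.

5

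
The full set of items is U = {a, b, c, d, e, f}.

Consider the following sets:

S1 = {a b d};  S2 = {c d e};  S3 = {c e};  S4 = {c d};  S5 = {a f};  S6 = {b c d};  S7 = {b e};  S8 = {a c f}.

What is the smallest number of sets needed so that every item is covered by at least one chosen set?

S3, S6, and S8 cover everything between them: the union {a, b, c, d, e, f} is all of U.
No 2 of the 8 sets cover everything (all 28 combinations miss at least one item), so 3 is optimal.

3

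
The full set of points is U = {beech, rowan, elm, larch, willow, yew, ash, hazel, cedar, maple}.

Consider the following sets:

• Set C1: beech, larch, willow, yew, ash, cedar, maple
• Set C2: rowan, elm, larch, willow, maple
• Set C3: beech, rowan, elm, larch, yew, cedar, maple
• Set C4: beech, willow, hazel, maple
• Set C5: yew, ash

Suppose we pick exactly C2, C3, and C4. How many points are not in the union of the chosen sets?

Union of C2, C3, C4 = {beech, rowan, elm, larch, willow, yew, hazel, cedar, maple}.
Not covered: ash — 1 point.

1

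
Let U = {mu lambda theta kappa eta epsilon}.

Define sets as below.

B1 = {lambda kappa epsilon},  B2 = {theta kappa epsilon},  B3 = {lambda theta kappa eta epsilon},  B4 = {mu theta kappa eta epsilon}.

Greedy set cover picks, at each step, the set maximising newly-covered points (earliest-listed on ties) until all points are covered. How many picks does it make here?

Greedy: pick B3 (covers 5 new) → pick B4 (covers 1 new). Total picks: 2.

2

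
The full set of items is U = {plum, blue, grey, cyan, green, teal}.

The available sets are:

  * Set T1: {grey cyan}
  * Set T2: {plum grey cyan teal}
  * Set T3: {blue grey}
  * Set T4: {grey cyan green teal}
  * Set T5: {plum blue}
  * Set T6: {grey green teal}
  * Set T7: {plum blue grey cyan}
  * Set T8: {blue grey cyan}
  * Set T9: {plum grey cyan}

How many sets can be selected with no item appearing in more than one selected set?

2

T4, T5 are pairwise disjoint (T4={grey,cyan,green,teal}; T5={plum,blue}).
Every remaining set overlaps one of these, and no 3 of the listed sets are pairwise disjoint, so 2 is the maximum.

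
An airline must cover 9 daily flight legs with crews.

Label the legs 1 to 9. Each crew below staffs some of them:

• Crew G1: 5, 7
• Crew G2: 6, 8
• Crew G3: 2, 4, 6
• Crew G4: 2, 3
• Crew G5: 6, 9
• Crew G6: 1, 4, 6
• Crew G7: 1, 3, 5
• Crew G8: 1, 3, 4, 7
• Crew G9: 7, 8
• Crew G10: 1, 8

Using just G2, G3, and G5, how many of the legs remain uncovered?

4

Union of G2, G3, G5 = {2, 4, 6, 8, 9}.
Not covered: 1, 3, 5, 7 — 4 legs.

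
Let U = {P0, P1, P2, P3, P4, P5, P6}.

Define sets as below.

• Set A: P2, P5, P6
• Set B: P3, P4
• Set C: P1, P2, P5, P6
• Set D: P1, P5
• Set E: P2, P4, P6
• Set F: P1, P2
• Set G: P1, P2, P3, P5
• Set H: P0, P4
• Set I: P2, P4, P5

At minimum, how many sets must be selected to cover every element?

C, G, and H cover everything between them: the union {P0, P1, P2, P3, P4, P5, P6} is all of U.
Only H contains P0, so H is forced; the remaining 5 elements need at least 2 more sets (each remaining set adds at most 4) — so at least 3 sets are needed, and 3 is optimal.

3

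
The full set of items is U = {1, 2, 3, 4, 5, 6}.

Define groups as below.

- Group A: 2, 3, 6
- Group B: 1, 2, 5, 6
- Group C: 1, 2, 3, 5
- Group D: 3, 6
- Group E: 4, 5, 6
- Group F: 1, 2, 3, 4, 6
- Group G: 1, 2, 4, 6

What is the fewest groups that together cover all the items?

C and G cover everything between them: the union {1, 2, 3, 4, 5, 6} is all of U.
No single group has all 6 items (the largest, F, has 5), so 2 is optimal.

2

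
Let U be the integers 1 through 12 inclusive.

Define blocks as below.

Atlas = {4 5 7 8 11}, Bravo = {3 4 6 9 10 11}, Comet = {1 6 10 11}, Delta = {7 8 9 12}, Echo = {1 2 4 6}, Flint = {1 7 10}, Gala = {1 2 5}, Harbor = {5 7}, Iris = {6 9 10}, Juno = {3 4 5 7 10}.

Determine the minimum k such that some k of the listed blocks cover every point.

Bravo and Delta and Gala together: Bravo ∪ Delta ∪ Gala = {1, 2, 3, 4, 5, 6, 7, 8, 9, 10, 11, 12} — every point is covered.
Only Delta contains 12, so Delta is forced; the remaining 8 points need at least 2 more blocks (each remaining block adds at most 5) — so at least 3 blocks are needed, and 3 is optimal.

3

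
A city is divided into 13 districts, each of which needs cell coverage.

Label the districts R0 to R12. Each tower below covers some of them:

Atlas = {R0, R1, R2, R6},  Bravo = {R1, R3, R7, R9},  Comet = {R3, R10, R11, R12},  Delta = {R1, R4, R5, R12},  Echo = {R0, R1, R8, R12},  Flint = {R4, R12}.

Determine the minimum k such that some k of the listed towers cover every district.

Take {Atlas, Bravo, Comet, Delta, Echo}. Their union is {R0, R1, R2, R3, R4, R5, R6, R7, R8, R9, R10, R11, R12}, which is all 13 districts.
No 4 of the 6 towers cover everything (all 15 combinations miss at least one district), so 5 is optimal.

5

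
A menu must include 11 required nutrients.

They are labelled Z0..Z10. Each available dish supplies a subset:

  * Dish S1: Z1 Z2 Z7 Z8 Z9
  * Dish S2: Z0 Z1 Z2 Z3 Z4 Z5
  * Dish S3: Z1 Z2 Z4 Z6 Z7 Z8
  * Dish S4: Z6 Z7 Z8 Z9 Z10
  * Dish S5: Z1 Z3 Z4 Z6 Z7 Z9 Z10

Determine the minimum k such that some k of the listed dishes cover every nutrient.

S2 and S4 together: S2 ∪ S4 = {Z0, Z1, Z2, Z3, Z4, Z5, Z6, Z7, Z8, Z9, Z10} — every nutrient is covered.
No single dish has all 11 nutrients (the largest, S5, has 7), so 2 is optimal.

2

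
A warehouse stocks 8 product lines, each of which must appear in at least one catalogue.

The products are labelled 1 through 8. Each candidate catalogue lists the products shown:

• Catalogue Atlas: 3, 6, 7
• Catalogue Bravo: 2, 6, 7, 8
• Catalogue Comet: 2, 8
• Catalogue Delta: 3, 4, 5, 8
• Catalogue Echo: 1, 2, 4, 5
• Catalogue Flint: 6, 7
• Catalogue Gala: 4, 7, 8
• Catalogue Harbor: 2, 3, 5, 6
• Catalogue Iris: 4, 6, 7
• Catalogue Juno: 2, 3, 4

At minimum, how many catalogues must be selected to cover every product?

Take {Bravo, Delta, Echo}. Their union is {1, 2, 3, 4, 5, 6, 7, 8}, which is all 8 products.
Only Echo contains 1, so Echo is forced; the remaining 4 products need at least 2 more catalogues (each remaining catalogue adds at most 3) — so at least 3 catalogues are needed, and 3 is optimal.

3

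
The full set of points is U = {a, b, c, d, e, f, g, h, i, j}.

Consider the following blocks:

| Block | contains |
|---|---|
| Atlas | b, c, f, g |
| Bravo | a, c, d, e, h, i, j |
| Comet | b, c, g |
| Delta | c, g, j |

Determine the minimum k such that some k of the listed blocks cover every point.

Atlas and Bravo together: Atlas ∪ Bravo = {a, b, c, d, e, f, g, h, i, j} — every point is covered.
No single block has all 10 points (the largest, Bravo, has 7), so 2 is optimal.

2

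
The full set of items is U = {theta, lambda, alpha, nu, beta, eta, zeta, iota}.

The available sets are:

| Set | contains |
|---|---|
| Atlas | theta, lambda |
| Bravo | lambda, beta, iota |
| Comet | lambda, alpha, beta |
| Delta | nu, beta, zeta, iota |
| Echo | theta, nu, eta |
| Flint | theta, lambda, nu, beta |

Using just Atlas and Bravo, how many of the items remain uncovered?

4

Union of Atlas, Bravo = {theta, lambda, beta, iota}.
Not covered: alpha, nu, eta, zeta — 4 items.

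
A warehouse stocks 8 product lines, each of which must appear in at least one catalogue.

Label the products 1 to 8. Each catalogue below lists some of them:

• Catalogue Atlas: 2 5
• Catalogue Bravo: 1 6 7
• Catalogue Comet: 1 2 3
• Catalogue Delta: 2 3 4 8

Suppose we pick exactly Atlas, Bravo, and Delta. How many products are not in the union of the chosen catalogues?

Union of Atlas, Bravo, Delta = {1, 2, 3, 4, 5, 6, 7, 8} — that's every product, so 0 are uncovered.

0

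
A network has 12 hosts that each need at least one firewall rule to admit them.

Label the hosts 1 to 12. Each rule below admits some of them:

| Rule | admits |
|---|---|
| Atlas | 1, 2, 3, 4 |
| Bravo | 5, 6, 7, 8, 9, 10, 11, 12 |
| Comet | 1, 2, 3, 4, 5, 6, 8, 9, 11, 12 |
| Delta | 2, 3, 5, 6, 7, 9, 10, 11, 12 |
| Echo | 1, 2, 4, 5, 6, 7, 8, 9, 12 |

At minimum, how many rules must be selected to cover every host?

Take {Delta, Echo}. Their union is {1, 2, 3, 4, 5, 6, 7, 8, 9, 10, 11, 12}, which is all 12 hosts.
No single rule has all 12 hosts (the largest, Comet, has 10), so 2 is optimal.

2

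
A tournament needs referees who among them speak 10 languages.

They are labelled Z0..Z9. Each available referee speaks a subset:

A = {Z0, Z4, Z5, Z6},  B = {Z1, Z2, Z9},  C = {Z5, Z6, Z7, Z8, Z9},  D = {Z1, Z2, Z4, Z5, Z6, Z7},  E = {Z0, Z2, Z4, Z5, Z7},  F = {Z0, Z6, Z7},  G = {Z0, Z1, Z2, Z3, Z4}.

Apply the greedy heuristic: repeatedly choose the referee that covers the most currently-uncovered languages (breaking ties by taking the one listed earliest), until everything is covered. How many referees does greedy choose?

Greedy: pick D (covers 6 new) → pick C (covers 2 new) → pick G (covers 2 new). Total picks: 3.
(The true minimum cover uses only 2 referees, so greedy is not optimal here.)

3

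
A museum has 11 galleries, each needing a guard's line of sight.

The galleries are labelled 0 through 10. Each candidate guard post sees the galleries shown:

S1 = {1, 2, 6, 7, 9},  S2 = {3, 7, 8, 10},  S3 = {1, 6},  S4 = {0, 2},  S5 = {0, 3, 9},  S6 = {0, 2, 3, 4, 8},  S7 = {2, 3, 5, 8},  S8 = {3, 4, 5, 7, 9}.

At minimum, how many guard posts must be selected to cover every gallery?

4

Take {S1, S2, S5, S8}. Their union is {0, 1, 2, 3, 4, 5, 6, 7, 8, 9, 10}, which is all 11 galleries.
No 3 of the 8 guard posts cover everything (all 56 combinations miss at least one gallery), so 4 is optimal.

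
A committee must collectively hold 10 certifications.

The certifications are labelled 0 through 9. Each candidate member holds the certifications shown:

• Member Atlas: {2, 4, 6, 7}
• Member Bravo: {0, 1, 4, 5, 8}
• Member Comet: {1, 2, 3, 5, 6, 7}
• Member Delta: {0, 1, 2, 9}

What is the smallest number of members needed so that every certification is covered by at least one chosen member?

3

Bravo and Comet and Delta together: Bravo ∪ Comet ∪ Delta = {0, 1, 2, 3, 4, 5, 6, 7, 8, 9} — every certification is covered.
Only Comet contains 3, so Comet is forced; the remaining 4 certifications need at least 2 more members (each remaining member adds at most 3) — so at least 3 members are needed, and 3 is optimal.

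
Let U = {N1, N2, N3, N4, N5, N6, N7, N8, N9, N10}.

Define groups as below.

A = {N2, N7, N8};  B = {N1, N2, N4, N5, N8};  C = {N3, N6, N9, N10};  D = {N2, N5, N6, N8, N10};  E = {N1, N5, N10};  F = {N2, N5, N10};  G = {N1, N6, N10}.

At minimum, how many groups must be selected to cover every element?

Take {A, B, C}. Their union is {N1, N2, N3, N4, N5, N6, N7, N8, N9, N10}, which is all 10 elements.
Only C contains N3, so C is forced; the remaining 6 elements need at least 2 more groups (each remaining group adds at most 5) — so at least 3 groups are needed, and 3 is optimal.

3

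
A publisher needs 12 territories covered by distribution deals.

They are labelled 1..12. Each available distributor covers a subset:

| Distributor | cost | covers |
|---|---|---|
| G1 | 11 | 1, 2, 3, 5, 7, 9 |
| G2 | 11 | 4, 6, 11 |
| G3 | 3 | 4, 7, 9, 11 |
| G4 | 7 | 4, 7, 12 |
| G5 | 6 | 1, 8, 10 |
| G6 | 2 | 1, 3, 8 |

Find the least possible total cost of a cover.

35

G1, G2, G4, G5 together cover every territory (G1 ∪ G2 ∪ G4 ∪ G5 = {1, 2, 3, 4, 5, 6, 7, 8, 9, 10, 11, 12}); total cost 11 + 11 + 7 + 6 = 35.
The greedy pick G6, G3, G1, G5, G4, G2 costs 40; no covering selection beats 35.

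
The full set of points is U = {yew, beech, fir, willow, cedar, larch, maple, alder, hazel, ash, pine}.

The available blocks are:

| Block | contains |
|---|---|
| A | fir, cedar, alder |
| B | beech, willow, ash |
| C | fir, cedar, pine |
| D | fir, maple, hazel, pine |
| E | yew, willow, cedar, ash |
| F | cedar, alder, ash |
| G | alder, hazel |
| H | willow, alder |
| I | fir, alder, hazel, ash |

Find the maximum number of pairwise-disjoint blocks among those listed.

3

B, C, G are pairwise disjoint (B={beech,willow,ash}; C={fir,cedar,pine}; G={alder,hazel}).
Every remaining block overlaps one of these, and no 4 of the listed blocks are pairwise disjoint, so 3 is the maximum.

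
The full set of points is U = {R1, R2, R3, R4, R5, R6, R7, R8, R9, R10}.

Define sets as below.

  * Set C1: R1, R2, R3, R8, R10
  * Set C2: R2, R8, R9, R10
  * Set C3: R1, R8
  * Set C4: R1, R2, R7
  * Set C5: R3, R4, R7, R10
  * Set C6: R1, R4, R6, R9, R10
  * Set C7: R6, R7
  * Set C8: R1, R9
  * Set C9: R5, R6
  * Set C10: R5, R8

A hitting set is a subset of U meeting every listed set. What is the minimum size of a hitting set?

H = {R1, R6, R7, R8} meets every set (each contains at least one member of H), and |H| = 4.
No choice of 3 points meets every set, so 4 is the minimum.

4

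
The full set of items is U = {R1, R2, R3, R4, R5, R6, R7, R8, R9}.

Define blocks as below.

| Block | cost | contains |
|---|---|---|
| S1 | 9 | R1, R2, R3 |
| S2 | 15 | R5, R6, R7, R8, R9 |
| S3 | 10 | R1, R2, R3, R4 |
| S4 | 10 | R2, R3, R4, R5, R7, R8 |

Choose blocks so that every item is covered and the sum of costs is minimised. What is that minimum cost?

S2, S3 together cover every item (S2 ∪ S3 = {R1, R2, R3, R4, R5, R6, R7, R8, R9}); total cost 15 + 10 = 25.
The greedy pick S4, S2, S1 costs 34; no covering selection beats 25.

25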